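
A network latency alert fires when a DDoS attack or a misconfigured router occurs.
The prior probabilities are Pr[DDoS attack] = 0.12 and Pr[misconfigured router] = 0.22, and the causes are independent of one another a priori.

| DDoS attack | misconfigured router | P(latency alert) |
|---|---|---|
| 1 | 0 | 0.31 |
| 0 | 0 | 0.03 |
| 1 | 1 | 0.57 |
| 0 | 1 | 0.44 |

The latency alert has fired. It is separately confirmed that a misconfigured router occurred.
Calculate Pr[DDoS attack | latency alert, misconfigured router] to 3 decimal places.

Pr[DDoS attack | latency alert, misconfigured router] ≈ 0.150

Enumerate both values of DDoS attack and weight by the priors:
  P(latency alert | misconfigured router) = 0.44·0.88 + 0.57·0.12
        = 0.387200 + 0.068400 = 0.455600
Configurations with DDoS attack contribute 0.068400, so
  P(DDoS attack | latency alert, misconfigured router) = 0.068400 / 0.455600 ≈ 0.150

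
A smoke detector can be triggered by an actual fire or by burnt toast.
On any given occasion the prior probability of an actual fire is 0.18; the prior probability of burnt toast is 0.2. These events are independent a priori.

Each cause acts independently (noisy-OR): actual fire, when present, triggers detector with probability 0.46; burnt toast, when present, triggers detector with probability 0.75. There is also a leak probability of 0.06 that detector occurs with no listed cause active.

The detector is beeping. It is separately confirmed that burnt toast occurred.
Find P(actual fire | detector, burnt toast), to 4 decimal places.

Under noisy-OR, P(detector | causes) = 1 − (1−0.06)·∏(1−qᵢ) over the active causes.
Numerator (weight on configurations with actual fire): 0.8731×0.18 = 0.157158
Normalizer over all consistent configurations: 0.765×0.82 + 0.8731×0.18 = 0.784458
P(actual fire | detector, burnt toast) = 0.157158/0.784458 ≈ 0.2003

P(actual fire | detector, burnt toast) ≈ 0.2003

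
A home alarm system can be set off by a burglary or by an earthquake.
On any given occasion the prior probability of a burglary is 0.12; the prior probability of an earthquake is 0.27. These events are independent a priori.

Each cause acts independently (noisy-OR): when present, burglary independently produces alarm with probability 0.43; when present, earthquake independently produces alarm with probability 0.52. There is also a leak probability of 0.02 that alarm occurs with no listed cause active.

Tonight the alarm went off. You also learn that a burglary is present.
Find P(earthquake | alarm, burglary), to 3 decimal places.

Under noisy-OR, P(alarm | causes) = 1 − (1−0.02)·∏(1−qᵢ) over the active causes.
By total probability over both values of earthquake:
  P(alarm | burglary) = 0.4414×0.73 + 0.731872×0.27
        = 0.322222 + 0.197605 = 0.519827
Configurations with earthquake contribute 0.197605, so
  P(earthquake | alarm, burglary) = 0.197605 / 0.519827 ≈ 0.380

P(earthquake | alarm, burglary) ≈ 0.380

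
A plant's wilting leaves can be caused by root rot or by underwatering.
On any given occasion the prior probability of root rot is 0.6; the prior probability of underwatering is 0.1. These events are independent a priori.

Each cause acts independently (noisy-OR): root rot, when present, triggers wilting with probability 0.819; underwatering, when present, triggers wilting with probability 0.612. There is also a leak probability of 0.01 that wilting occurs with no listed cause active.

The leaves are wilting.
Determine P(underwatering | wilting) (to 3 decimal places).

P(underwatering | wilting) ≈ 0.153

Under noisy-OR, P(wilting | causes) = 1 − (1−0.01)·∏(1−qᵢ) over the active causes.
For the numerator, keep only underwatering=true terms: 0.024635 + 0.055828 = 0.080463
Normalizer over all consistent configurations: 0.01×0.4×0.9 + 0.61588×0.4×0.1 + 0.82081×0.6×0.9 + 0.930474×0.6×0.1 = 0.527300
Posterior = 0.080463 / 0.527300 ≈ 0.153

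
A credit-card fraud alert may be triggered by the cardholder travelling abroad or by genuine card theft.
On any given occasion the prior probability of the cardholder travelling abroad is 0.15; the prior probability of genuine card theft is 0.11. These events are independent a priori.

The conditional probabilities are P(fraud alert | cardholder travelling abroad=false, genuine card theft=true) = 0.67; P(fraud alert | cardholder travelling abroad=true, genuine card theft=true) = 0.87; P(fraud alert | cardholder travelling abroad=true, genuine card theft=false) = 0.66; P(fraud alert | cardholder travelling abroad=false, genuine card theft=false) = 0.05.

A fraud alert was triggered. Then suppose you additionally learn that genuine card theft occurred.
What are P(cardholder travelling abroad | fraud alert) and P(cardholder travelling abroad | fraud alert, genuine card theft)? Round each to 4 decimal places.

P(cardholder travelling abroad | fraud alert) ≈ 0.5049; P(cardholder travelling abroad | fraud alert, genuine card theft) ≈ 0.1864

For the numerator, keep only cardholder travelling abroad=true terms: 0.088110 + 0.014355 = 0.102465
Denominator P(fraud alert): 0.05×0.85×0.89 + 0.67×0.85×0.11 + 0.66×0.15×0.89 + 0.87×0.15×0.11 = 0.202935
Posterior = 0.102465 / 0.202935 ≈ 0.5049

With the extra evidence:
P(fraud alert | genuine card theft) = 0.67×0.85 + 0.87×0.15 = 0.569500 + 0.130500 = 0.700000
Restricting to configurations with cardholder travelling abroad present: 0.87×0.15 = 0.130500.
Hence the posterior is 0.130500/0.700000 ≈ 0.1864.
This is intercausal reasoning (explaining away): once genuine card theft accounts for the fraud alert, cardholder travelling abroad becomes less likely.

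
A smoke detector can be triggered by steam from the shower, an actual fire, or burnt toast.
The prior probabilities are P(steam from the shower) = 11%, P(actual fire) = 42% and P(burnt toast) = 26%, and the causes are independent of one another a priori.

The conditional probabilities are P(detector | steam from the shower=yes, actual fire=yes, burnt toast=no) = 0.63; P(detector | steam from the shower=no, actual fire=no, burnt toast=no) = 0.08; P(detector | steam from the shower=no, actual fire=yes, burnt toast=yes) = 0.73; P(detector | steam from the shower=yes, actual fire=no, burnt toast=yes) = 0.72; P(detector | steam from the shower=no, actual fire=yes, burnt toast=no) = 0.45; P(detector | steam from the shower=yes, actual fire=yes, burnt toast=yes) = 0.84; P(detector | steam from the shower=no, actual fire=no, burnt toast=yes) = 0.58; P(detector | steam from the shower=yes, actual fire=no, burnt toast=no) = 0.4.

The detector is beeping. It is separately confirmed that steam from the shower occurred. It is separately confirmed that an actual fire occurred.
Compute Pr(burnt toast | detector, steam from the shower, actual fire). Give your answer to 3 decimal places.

Pr(burnt toast | detector, steam from the shower, actual fire) ≈ 0.319

Enumerate both values of burnt toast and weight by the priors:
  P(detector | steam from the shower, actual fire) = 0.63*0.74 + 0.84*0.26
        = 0.466200 + 0.218400 = 0.684600
Configurations with burnt toast contribute 0.218400, so
  P(burnt toast | detector, steam from the shower, actual fire) = 0.218400 / 0.684600 ≈ 0.319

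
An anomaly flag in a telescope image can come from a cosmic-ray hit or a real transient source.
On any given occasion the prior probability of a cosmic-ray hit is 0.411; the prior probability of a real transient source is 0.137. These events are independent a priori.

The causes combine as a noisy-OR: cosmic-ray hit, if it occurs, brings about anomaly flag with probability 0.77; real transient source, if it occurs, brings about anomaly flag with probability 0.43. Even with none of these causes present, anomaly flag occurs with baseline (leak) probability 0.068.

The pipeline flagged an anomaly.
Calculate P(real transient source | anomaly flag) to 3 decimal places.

P(real transient source | anomaly flag) ≈ 0.218

Under noisy-OR, P(anomaly flag | causes) = 1 − (1−0.068)·∏(1−qᵢ) over the active causes.
For the numerator, keep only real transient source=true terms: 0.037826 + 0.049427 = 0.087253
Denominator P(anomaly flag): 0.068×0.589×0.863 + 0.46876×0.589×0.137 + 0.78564×0.411×0.863 + 0.877815×0.411×0.137 = 0.400479
Posterior = 0.087253 / 0.400479 ≈ 0.218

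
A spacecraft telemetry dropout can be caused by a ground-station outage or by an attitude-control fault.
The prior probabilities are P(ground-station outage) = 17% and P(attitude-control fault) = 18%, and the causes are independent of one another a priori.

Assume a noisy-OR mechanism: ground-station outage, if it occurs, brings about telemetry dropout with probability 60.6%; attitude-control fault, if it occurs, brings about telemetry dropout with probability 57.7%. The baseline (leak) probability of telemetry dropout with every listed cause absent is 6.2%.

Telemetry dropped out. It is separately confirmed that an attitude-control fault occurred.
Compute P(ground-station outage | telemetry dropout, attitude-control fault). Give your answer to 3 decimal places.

Under noisy-OR, P(telemetry dropout | causes) = 1 − (1−0.062)·∏(1−qᵢ) over the active causes.
P(telemetry dropout | attitude-control fault) = 0.603226×0.83 + 0.843671×0.17 = 0.500678 + 0.143424 = 0.644102
The ground-station outage-present share is 0.843671×0.17 = 0.143424.
So P(ground-station outage | telemetry dropout, attitude-control fault) = 0.143424/0.644102 ≈ 0.223.

P(ground-station outage | telemetry dropout, attitude-control fault) ≈ 0.223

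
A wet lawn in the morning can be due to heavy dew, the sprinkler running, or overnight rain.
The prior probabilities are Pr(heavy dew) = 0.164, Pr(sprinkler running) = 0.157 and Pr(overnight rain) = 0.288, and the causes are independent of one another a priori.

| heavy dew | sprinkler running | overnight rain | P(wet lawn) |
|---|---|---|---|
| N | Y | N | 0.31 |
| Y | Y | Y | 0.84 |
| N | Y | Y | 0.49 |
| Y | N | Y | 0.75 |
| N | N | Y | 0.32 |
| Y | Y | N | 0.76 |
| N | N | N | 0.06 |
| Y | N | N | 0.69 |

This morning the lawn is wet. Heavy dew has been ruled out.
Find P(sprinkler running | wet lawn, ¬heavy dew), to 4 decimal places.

Weight on sprinkler running=true, given the evidence: 0.034653 + 0.022156 = 0.056809
Normalizer over all consistent configurations: 0.06·0.843·0.712 + 0.32·0.843·0.288 + 0.31·0.157·0.712 + 0.49·0.157·0.288 = 0.170513
P(sprinkler running | wet lawn, ¬heavy dew) = 0.056809/0.170513 ≈ 0.3332

P(sprinkler running | wet lawn, ¬heavy dew) ≈ 0.3332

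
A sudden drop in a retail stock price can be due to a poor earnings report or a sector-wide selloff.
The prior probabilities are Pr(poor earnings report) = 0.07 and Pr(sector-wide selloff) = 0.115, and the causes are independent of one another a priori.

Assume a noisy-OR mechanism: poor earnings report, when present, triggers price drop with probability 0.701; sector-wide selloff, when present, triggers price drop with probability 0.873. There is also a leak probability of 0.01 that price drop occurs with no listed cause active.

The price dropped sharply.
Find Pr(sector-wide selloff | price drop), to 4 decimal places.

Pr(sector-wide selloff | price drop) ≈ 0.6614

Under noisy-OR, P(price drop | causes) = 1 − (1−0.01)·∏(1−qᵢ) over the active causes.
P(price drop) = 0.01·0.93·0.885 + 0.87427·0.93·0.115 + 0.70399·0.07·0.885 + 0.962407·0.07·0.115 = 0.008231 + 0.093503 + 0.043612 + 0.007747 = 0.153093
The sector-wide selloff-present share is 0.093503 + 0.007747 = 0.101250.
So P(sector-wide selloff | price drop) = 0.101250/0.153093 ≈ 0.6614.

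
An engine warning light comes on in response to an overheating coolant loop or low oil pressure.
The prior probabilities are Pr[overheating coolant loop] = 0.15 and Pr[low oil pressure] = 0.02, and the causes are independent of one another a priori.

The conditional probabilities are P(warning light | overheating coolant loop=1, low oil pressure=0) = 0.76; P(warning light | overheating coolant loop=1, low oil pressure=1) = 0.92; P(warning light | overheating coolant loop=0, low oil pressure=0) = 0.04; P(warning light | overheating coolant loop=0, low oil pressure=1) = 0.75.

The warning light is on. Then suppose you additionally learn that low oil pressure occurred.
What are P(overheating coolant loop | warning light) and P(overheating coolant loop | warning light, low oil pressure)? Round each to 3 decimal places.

P(overheating coolant loop | warning light) ≈ 0.713; P(overheating coolant loop | warning light, low oil pressure) ≈ 0.178

Weight on overheating coolant loop=true, given the evidence: 0.111720 + 0.002760 = 0.114480
Normalizer over all consistent configurations: 0.04×0.85×0.98 + 0.75×0.85×0.02 + 0.76×0.15×0.98 + 0.92×0.15×0.02 = 0.160550
P(overheating coolant loop | warning light) = 0.114480/0.160550 ≈ 0.713

With the extra evidence:
Sum P(warning light|·) weighted by the priors over both values of overheating coolant loop:
  P(warning light | low oil pressure) = 0.75·0.85 + 0.92·0.15
        = 0.637500 + 0.138000 = 0.775500
The terms with overheating coolant loop present sum to 0.138000, so
  P(overheating coolant loop | warning light, low oil pressure) = 0.138000 / 0.775500 ≈ 0.178
The drop from 0.713 to 0.178 is the explaining-away (discounting) effect.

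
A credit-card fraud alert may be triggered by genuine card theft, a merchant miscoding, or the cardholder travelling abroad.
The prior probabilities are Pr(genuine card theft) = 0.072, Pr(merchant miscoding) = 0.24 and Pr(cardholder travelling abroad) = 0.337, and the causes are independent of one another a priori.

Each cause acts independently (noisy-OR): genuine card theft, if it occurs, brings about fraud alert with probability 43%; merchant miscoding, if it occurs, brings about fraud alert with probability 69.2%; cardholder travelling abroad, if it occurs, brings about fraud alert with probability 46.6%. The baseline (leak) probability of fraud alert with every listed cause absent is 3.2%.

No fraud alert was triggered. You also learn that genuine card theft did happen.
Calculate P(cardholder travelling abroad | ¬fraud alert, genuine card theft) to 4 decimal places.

P(cardholder travelling abroad | ¬fraud alert, genuine card theft) ≈ 0.2135

Under noisy-OR, P(fraud alert | causes) = 1 − (1−0.032)·∏(1−qᵢ) over the active causes.
Weight on cardholder travelling abroad=true, given the evidence: 0.075463 + 0.007340 = 0.082803
Normalizer over all consistent configurations: 0.55176×0.76×0.663 + 0.29464×0.76×0.337 + 0.169942×0.24×0.663 + 0.090749×0.24×0.337 = 0.387865
P(cardholder travelling abroad | ¬fraud alert, genuine card theft) = 0.082803/0.387865 ≈ 0.2135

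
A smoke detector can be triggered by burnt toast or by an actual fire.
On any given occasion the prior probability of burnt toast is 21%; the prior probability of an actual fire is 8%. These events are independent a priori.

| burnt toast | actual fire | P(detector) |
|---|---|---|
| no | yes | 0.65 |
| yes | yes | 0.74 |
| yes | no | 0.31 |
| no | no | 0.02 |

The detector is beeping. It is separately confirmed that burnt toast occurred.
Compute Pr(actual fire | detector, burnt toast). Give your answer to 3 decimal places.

Weight on actual fire=true, given the evidence: 0.74*0.08 = 0.059200
Normalizer over all consistent configurations: 0.31*0.92 + 0.74*0.08 = 0.344400
Posterior = 0.059200 / 0.344400 ≈ 0.172

Pr(actual fire | detector, burnt toast) ≈ 0.172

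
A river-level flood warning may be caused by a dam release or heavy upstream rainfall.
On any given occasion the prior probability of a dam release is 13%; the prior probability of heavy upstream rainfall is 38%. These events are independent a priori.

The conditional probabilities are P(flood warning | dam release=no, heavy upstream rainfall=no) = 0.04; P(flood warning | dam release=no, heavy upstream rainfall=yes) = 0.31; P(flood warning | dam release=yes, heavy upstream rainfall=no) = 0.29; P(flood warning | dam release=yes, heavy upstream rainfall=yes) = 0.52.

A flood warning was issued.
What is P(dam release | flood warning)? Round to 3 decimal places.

Numerator (weight on configurations with dam release): 0.023374 + 0.025688 = 0.049062
Denominator P(flood warning): 0.04·0.87·0.62 + 0.31·0.87·0.38 + 0.29·0.13·0.62 + 0.52·0.13·0.38 = 0.173124
P(dam release | flood warning) = 0.049062/0.173124 ≈ 0.283

P(dam release | flood warning) ≈ 0.283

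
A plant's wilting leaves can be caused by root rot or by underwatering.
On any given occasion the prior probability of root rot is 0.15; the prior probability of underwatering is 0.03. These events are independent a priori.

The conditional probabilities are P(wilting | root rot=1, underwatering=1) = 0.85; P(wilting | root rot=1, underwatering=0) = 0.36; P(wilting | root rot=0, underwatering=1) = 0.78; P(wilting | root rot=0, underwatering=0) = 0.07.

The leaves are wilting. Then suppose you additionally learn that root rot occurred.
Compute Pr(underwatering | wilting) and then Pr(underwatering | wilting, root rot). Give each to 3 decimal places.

Pr(underwatering | wilting) ≈ 0.177; Pr(underwatering | wilting, root rot) ≈ 0.068

Sum P(wilting|·) weighted by the priors over the 4 (root rot, underwatering) configurations:
  P(wilting) = 0.07×0.85×0.97 + 0.78×0.85×0.03 + 0.36×0.15×0.97 + 0.85×0.15×0.03
        = 0.057715 + 0.019890 + 0.052380 + 0.003825 = 0.133810
Keeping only the underwatering-present terms gives 0.023715, so
  P(underwatering | wilting) = 0.023715 / 0.133810 ≈ 0.177

Now also conditioning on root rot=true:
P(wilting | root rot) = 0.36·0.97 + 0.85·0.03 = 0.349200 + 0.025500 = 0.374700
The underwatering-present share is 0.85·0.03 = 0.025500.
P(underwatering | wilting, root rot) = 0.025500 / 0.374700 ≈ 0.068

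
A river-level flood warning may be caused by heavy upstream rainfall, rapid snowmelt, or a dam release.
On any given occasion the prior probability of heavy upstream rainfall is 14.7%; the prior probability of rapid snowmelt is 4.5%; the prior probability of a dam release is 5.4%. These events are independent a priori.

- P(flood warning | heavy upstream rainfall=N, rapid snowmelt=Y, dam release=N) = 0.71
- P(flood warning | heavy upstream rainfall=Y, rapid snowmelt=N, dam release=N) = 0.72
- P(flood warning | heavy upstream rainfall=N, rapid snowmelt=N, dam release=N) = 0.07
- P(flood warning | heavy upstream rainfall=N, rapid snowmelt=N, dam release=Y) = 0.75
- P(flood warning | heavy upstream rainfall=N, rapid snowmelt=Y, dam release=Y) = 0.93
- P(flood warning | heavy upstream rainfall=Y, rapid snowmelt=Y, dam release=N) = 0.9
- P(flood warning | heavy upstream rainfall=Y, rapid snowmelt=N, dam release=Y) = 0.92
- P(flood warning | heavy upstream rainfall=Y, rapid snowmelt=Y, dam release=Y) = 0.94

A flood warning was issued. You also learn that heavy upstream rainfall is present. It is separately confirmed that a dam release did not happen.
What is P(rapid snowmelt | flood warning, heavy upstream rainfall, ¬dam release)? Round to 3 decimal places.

Numerator (weight on configurations with rapid snowmelt): 0.9*0.045 = 0.040500
Denominator P(flood warning | heavy upstream rainfall, ¬dam release): 0.72*0.955 + 0.9*0.045 = 0.728100
P(rapid snowmelt | flood warning, heavy upstream rainfall, ¬dam release) = 0.040500/0.728100 ≈ 0.056

P(rapid snowmelt | flood warning, heavy upstream rainfall, ¬dam release) ≈ 0.056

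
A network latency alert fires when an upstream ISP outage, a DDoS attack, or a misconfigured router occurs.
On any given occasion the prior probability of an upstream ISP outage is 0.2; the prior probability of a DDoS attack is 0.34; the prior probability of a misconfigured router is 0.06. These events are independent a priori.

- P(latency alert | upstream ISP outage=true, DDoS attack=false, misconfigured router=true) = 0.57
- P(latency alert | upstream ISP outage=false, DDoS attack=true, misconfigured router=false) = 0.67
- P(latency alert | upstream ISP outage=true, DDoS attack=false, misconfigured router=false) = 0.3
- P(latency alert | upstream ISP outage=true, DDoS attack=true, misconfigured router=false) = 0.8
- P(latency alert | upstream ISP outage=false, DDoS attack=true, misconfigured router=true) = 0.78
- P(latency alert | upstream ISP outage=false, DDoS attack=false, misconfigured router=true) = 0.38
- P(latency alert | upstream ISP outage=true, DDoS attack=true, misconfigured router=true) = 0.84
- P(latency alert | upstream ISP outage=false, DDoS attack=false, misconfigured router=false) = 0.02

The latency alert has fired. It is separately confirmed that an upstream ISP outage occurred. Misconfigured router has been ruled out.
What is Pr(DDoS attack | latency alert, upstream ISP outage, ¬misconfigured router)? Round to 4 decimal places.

Pr(DDoS attack | latency alert, upstream ISP outage, ¬misconfigured router) ≈ 0.5787

By total probability over both values of DDoS attack:
  P(latency alert | upstream ISP outage, ¬misconfigured router) = 0.3·0.66 + 0.8·0.34
        = 0.198000 + 0.272000 = 0.470000
Keeping only the DDoS attack-present terms gives 0.272000, so
  P(DDoS attack | latency alert, upstream ISP outage, ¬misconfigured router) = 0.272000 / 0.470000 ≈ 0.5787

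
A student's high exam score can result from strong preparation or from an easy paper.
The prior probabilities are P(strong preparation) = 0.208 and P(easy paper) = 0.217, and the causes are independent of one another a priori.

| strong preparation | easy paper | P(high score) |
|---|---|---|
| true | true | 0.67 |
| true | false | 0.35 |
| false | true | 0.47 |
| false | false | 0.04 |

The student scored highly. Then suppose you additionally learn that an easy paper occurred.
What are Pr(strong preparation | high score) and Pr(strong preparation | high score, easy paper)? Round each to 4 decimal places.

Pr(strong preparation | high score) ≈ 0.4524; Pr(strong preparation | high score, easy paper) ≈ 0.2724

P(high score) = 0.04·0.792·0.783 + 0.47·0.792·0.217 + 0.35·0.208·0.783 + 0.67·0.208·0.217 = 0.024805 + 0.080776 + 0.057002 + 0.030241 = 0.192824
Of this, 0.087243 comes from 0.057002 + 0.030241 (the strong preparation=true cases).
So P(strong preparation | high score) = 0.087243/0.192824 ≈ 0.4524.

Now condition on the additional information:
P(high score | easy paper) = 0.47×0.792 + 0.67×0.208 = 0.372240 + 0.139360 = 0.511600
Of this, 0.139360 comes from 0.67×0.208 (the strong preparation=true cases).
So P(strong preparation | high score, easy paper) = 0.139360/0.511600 ≈ 0.2724.
Conditioning on easy paper lowers the posterior on strong preparation: the classic explaining-away effect in a common-effect structure.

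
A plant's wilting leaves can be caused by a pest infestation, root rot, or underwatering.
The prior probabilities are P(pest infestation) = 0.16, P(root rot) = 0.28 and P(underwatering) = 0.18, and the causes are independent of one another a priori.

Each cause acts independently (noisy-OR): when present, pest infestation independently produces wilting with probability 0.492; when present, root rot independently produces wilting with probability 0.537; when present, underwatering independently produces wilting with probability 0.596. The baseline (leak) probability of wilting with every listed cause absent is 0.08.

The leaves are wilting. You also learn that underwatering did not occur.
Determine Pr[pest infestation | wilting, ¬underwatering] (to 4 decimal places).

Under noisy-OR, P(wilting | causes) = 1 − (1−0.08)·∏(1−qᵢ) over the active causes.
Enumerate the 4 (pest infestation, root rot) configurations and weight by the priors:
  P(wilting | ¬underwatering) = 0.08×0.84×0.72 + 0.57404×0.84×0.28 + 0.53264×0.16×0.72 + 0.783612×0.16×0.28
        = 0.048384 + 0.135014 + 0.061360 + 0.035106 = 0.279864
Configurations with pest infestation contribute 0.096466, so
  P(pest infestation | wilting, ¬underwatering) = 0.096466 / 0.279864 ≈ 0.3447

Pr[pest infestation | wilting, ¬underwatering] ≈ 0.3447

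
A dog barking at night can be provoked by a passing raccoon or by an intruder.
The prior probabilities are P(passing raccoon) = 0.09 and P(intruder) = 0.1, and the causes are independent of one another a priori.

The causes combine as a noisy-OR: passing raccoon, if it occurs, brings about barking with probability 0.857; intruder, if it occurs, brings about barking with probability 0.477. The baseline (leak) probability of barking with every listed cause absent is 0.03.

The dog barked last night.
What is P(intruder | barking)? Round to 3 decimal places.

P(intruder | barking) ≈ 0.361

Under noisy-OR, P(barking | causes) = 1 − (1−0.03)·∏(1−qᵢ) over the active causes.
P(barking) = 0.03*0.91*0.9 + 0.49269*0.91*0.1 + 0.86129*0.09*0.9 + 0.927455*0.09*0.1 = 0.024570 + 0.044835 + 0.069764 + 0.008347 = 0.147516
Of this, 0.053182 comes from 0.044835 + 0.008347 (the intruder=true cases).
Hence the posterior is 0.053182/0.147516 ≈ 0.361.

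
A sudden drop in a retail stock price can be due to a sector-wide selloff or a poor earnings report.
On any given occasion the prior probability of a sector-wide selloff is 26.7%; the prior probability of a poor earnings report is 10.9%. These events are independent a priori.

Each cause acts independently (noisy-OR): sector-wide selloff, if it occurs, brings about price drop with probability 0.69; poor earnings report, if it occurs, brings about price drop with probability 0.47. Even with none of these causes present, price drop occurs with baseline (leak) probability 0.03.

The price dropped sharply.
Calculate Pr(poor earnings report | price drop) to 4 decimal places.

Pr(poor earnings report | price drop) ≈ 0.2539

Under noisy-OR, P(price drop | causes) = 1 − (1−0.03)·∏(1−qᵢ) over the active causes.
P(price drop) = 0.03×0.733×0.891 + 0.4859×0.733×0.109 + 0.6993×0.267×0.891 + 0.840629×0.267×0.109 = 0.019593 + 0.038822 + 0.166361 + 0.024465 = 0.249241
Restricting to configurations with poor earnings report present: 0.038822 + 0.024465 = 0.063287.
So P(poor earnings report | price drop) = 0.063287/0.249241 ≈ 0.2539.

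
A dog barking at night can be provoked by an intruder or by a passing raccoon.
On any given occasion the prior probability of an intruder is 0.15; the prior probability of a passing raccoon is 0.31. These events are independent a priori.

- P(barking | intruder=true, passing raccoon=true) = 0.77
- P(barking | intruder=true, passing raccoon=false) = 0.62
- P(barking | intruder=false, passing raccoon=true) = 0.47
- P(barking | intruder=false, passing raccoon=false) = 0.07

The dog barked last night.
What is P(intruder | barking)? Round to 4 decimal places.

P(intruder | barking) ≈ 0.3774

Numerator (weight on configurations with intruder): 0.064170 + 0.035805 = 0.099975
Normalizer over all consistent configurations: 0.07·0.85·0.69 + 0.47·0.85·0.31 + 0.62·0.15·0.69 + 0.77·0.15·0.31 = 0.264875
Posterior = 0.099975 / 0.264875 ≈ 0.3774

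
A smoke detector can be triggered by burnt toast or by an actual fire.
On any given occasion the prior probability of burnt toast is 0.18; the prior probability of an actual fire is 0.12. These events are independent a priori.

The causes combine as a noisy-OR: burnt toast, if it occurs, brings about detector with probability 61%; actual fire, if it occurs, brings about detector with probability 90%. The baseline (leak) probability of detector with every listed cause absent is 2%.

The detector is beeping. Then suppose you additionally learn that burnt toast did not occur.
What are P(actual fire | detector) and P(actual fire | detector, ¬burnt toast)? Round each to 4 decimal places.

P(actual fire | detector) ≈ 0.4938; P(actual fire | detector, ¬burnt toast) ≈ 0.8601

Under noisy-OR, P(detector | causes) = 1 − (1−0.02)·∏(1−qᵢ) over the active causes.
P(detector) = 0.02*0.82*0.88 + 0.902*0.82*0.12 + 0.6178*0.18*0.88 + 0.96178*0.18*0.12 = 0.014432 + 0.088757 + 0.097860 + 0.020774 = 0.221823
The actual fire-present share is 0.088757 + 0.020774 = 0.109531.
P(actual fire | detector) = 0.109531 / 0.221823 ≈ 0.4938

Now also conditioning on burnt toast≠true:
P(detector | ¬burnt toast) = 0.02×0.88 + 0.902×0.12 = 0.017600 + 0.108240 = 0.125840
Of this, 0.108240 comes from 0.902×0.12 (the actual fire=true cases).
P(actual fire | detector, ¬burnt toast) = 0.108240 / 0.125840 ≈ 0.8601
Ruling out burnt toast raises the posterior on actual fire — the flip side of explaining away.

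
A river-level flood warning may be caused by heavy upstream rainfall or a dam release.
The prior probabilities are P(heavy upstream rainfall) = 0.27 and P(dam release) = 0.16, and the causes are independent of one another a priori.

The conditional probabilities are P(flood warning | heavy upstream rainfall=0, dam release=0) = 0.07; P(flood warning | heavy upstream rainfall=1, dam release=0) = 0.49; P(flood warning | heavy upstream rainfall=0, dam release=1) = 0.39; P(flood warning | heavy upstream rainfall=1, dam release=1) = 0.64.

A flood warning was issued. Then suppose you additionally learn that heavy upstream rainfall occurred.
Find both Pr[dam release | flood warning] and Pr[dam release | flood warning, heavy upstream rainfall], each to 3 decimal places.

Numerator (weight on configurations with dam release): 0.045552 + 0.027648 = 0.073200
The normalizing constant is 0.07*0.73*0.84 + 0.39*0.73*0.16 + 0.49*0.27*0.84 + 0.64*0.27*0.16 = 0.227256
P(dam release | flood warning) = 0.073200/0.227256 ≈ 0.322

With the extra evidence:
For the numerator, keep only dam release=true terms: 0.64*0.16 = 0.102400
The normalizing constant is 0.49*0.84 + 0.64*0.16 = 0.514000
Posterior = 0.102400 / 0.514000 ≈ 0.199
The drop from 0.322 to 0.199 is the explaining-away (discounting) effect.

Pr[dam release | flood warning] ≈ 0.322; Pr[dam release | flood warning, heavy upstream rainfall] ≈ 0.199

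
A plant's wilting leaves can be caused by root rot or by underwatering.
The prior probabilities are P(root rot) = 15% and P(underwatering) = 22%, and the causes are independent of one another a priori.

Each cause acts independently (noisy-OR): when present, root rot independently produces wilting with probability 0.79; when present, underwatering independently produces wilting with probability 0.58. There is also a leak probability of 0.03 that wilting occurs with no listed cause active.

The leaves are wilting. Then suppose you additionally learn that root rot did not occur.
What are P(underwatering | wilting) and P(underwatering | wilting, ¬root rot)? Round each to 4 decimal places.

Under noisy-OR, P(wilting | causes) = 1 − (1−0.03)·∏(1−qᵢ) over the active causes.
Weight on underwatering=true, given the evidence: 0.110816 + 0.030177 = 0.140993
Normalizer over all consistent configurations: 0.03*0.85*0.78 + 0.5926*0.85*0.22 + 0.7963*0.15*0.78 + 0.914446*0.15*0.22 = 0.254050
P(underwatering | wilting) = 0.140993/0.254050 ≈ 0.5550

Now condition on the additional information:
P(wilting | ¬root rot) = 0.03×0.78 + 0.5926×0.22 = 0.023400 + 0.130372 = 0.153772
The underwatering-present share is 0.5926×0.22 = 0.130372.
Hence the posterior is 0.130372/0.153772 ≈ 0.8478.
With root rot excluded, underwatering must carry more of the explanatory weight for the wilting.

P(underwatering | wilting) ≈ 0.5550; P(underwatering | wilting, ¬root rot) ≈ 0.8478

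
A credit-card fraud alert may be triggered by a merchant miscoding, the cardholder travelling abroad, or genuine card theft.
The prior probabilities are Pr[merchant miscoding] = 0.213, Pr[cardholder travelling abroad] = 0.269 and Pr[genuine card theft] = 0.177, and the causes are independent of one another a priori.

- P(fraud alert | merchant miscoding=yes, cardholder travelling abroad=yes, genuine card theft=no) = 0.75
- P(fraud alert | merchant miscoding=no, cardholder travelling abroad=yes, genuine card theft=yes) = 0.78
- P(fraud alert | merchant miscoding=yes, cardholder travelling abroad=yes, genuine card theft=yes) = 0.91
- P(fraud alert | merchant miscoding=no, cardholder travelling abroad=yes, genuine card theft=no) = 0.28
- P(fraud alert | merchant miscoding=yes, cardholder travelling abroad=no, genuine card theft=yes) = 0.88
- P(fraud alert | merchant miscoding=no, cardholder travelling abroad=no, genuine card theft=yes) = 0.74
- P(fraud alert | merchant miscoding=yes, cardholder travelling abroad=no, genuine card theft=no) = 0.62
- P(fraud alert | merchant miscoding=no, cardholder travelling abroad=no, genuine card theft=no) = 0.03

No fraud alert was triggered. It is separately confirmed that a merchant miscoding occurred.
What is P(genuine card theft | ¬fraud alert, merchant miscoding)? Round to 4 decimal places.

P(genuine card theft | ¬fraud alert, merchant miscoding) ≈ 0.0652

P(¬fraud alert | merchant miscoding) = 0.38*0.731*0.823 + 0.12*0.731*0.177 + 0.25*0.269*0.823 + 0.09*0.269*0.177 = 0.228613 + 0.015526 + 0.055347 + 0.004285 = 0.303771
Restricting to configurations with genuine card theft present: 0.015526 + 0.004285 = 0.019811.
So P(genuine card theft | ¬fraud alert, merchant miscoding) = 0.019811/0.303771 ≈ 0.0652.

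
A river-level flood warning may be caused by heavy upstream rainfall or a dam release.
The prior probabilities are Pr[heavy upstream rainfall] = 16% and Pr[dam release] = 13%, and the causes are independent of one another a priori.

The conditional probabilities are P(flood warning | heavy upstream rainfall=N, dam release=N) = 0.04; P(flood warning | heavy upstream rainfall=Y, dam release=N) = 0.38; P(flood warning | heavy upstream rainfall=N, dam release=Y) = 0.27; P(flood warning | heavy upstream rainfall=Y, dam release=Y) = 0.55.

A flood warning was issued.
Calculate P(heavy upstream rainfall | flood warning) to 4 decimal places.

For the numerator, keep only heavy upstream rainfall=true terms: 0.052896 + 0.011440 = 0.064336
Normalizer over all consistent configurations: 0.04*0.84*0.87 + 0.27*0.84*0.13 + 0.38*0.16*0.87 + 0.55*0.16*0.13 = 0.123052
P(heavy upstream rainfall | flood warning) = 0.064336/0.123052 ≈ 0.5228

P(heavy upstream rainfall | flood warning) ≈ 0.5228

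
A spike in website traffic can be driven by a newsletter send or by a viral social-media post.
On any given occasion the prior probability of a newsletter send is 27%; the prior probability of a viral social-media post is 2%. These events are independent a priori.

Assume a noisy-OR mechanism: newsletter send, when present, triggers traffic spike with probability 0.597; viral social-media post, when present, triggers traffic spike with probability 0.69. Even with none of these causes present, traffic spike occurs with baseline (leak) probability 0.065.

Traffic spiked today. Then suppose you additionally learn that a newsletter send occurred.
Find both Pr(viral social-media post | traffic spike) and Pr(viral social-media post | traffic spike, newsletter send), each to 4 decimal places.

Pr(viral social-media post | traffic spike) ≈ 0.0668; Pr(viral social-media post | traffic spike, newsletter send) ≈ 0.0281

Under noisy-OR, P(traffic spike | causes) = 1 − (1−0.065)·∏(1−qᵢ) over the active causes.
Numerator (weight on configurations with viral social-media post): 0.010368 + 0.004769 = 0.015137
Denominator P(traffic spike): 0.065×0.73×0.98 + 0.71015×0.73×0.02 + 0.623195×0.27×0.98 + 0.88319×0.27×0.02 = 0.226535
P(viral social-media post | traffic spike) = 0.015137/0.226535 ≈ 0.0668

Now also conditioning on newsletter send=true:
P(traffic spike | newsletter send) = 0.623195·0.98 + 0.88319·0.02 = 0.610731 + 0.017664 = 0.628395
Restricting to configurations with viral social-media post present: 0.88319·0.02 = 0.017664.
So P(viral social-media post | traffic spike, newsletter send) = 0.017664/0.628395 ≈ 0.0281.
The drop from 0.0668 to 0.0281 is the explaining-away (discounting) effect.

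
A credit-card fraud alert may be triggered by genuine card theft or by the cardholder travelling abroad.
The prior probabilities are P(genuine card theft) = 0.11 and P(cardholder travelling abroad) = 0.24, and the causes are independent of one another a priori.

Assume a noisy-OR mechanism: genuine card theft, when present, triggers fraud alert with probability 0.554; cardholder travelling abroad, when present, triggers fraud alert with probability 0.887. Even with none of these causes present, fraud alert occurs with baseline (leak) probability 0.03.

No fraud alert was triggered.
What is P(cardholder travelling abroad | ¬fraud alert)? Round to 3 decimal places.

P(cardholder travelling abroad | ¬fraud alert) ≈ 0.034

Under noisy-OR, P(fraud alert | causes) = 1 − (1−0.03)·∏(1−qᵢ) over the active causes.
Enumerate the 4 (genuine card theft, cardholder travelling abroad) configurations and weight by the priors:
  P(¬fraud alert) = 0.97*0.89*0.76 + 0.10961*0.89*0.24 + 0.43262*0.11*0.76 + 0.048886*0.11*0.24
        = 0.656108 + 0.023413 + 0.036167 + 0.001291 = 0.716979
Keeping only the cardholder travelling abroad-present terms gives 0.024704, so
  P(cardholder travelling abroad | ¬fraud alert) = 0.024704 / 0.716979 ≈ 0.034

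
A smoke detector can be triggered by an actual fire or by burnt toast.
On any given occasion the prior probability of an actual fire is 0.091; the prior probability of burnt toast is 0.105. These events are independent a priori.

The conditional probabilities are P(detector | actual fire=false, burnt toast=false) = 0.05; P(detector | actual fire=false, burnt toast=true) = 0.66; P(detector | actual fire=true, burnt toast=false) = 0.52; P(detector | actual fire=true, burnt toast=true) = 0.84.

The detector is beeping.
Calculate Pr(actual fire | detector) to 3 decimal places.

P(detector) = 0.05*0.909*0.895 + 0.66*0.909*0.105 + 0.52*0.091*0.895 + 0.84*0.091*0.105 = 0.040678 + 0.062994 + 0.042351 + 0.008026 = 0.154049
The actual fire-present share is 0.042351 + 0.008026 = 0.050377.
Hence the posterior is 0.050377/0.154049 ≈ 0.327.

Pr(actual fire | detector) ≈ 0.327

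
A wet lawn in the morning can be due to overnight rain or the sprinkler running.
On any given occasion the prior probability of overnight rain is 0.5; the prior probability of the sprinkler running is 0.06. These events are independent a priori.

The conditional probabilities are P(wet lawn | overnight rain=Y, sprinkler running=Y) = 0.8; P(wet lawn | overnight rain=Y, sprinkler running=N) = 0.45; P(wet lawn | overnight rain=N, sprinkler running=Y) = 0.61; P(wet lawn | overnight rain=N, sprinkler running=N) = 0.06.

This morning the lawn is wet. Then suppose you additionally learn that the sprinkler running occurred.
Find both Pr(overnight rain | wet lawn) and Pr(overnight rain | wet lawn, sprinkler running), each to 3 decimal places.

Pr(overnight rain | wet lawn) ≈ 0.835; Pr(overnight rain | wet lawn, sprinkler running) ≈ 0.567

Sum P(wet lawn|·) weighted by the priors over the 4 (overnight rain, sprinkler running) configurations:
  P(wet lawn) = 0.06·0.5·0.94 + 0.61·0.5·0.06 + 0.45·0.5·0.94 + 0.8·0.5·0.06
        = 0.028200 + 0.018300 + 0.211500 + 0.024000 = 0.282000
Keeping only the overnight rain-present terms gives 0.235500, so
  P(overnight rain | wet lawn) = 0.235500 / 0.282000 ≈ 0.835

Now condition on the additional information:
Sum P(wet lawn|·) weighted by the priors over both values of overnight rain:
  P(wet lawn | sprinkler running) = 0.61*0.5 + 0.8*0.5
        = 0.305000 + 0.400000 = 0.705000
The terms with overnight rain present sum to 0.400000, so
  P(overnight rain | wet lawn, sprinkler running) = 0.400000 / 0.705000 ≈ 0.567
This is intercausal reasoning (explaining away): once sprinkler running accounts for the wet lawn, overnight rain becomes less likely.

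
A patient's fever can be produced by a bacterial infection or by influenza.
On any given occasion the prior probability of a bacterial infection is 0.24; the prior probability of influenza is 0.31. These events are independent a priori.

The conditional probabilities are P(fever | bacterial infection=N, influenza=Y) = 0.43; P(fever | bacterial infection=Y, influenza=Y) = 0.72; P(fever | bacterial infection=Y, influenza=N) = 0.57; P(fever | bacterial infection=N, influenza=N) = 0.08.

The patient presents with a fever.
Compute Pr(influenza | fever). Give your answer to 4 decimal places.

Sum P(fever|·) weighted by the priors over the 4 (bacterial infection, influenza) configurations:
  P(fever) = 0.08×0.76×0.69 + 0.43×0.76×0.31 + 0.57×0.24×0.69 + 0.72×0.24×0.31
        = 0.041952 + 0.101308 + 0.094392 + 0.053568 = 0.291220
The terms with influenza present sum to 0.154876, so
  P(influenza | fever) = 0.154876 / 0.291220 ≈ 0.5318

Pr(influenza | fever) ≈ 0.5318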